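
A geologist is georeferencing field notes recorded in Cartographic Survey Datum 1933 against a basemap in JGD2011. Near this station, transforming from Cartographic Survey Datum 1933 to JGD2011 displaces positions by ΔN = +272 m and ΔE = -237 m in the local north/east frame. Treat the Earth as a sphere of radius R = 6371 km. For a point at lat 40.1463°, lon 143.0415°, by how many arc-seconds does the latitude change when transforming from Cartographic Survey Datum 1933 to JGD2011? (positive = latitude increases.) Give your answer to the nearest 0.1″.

On a sphere of radius R, 1 rad of latitude = R, so Δφ = ΔN / R = 272.0 / 6371000 = 4.2693e-05 rad = 8.806″.

Δφ = 8.8″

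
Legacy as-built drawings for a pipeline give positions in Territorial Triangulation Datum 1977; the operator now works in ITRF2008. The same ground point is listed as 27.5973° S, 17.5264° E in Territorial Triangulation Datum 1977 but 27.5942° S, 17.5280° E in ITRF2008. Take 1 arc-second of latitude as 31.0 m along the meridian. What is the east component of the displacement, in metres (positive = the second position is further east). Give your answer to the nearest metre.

ΔE = 158 m

Δφ = -27.5942° − -27.5973° = +0.0031°; Δλ = 17.5280° − 17.5264° = +0.0016°.
1° of latitude = 3600 × 31.00 = 111600 m.
ΔN = Δφ × 111600 = 346.0 m; ΔE = Δλ × 111600 × cos(-27.5973°) = +0.0016 × 111600 × 0.886225 = 158.2 m.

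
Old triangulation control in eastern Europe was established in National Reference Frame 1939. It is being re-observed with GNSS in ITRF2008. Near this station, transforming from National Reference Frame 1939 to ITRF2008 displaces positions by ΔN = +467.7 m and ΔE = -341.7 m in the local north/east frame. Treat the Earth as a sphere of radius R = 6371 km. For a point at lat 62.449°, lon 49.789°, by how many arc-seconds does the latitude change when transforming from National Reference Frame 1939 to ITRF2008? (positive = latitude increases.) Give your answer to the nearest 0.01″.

On a sphere of radius R, 1 rad of latitude = R, so Δφ = ΔN / R = 467.7 / 6371000 = 7.3411e-05 rad = 15.142″.

Δφ = 15.14″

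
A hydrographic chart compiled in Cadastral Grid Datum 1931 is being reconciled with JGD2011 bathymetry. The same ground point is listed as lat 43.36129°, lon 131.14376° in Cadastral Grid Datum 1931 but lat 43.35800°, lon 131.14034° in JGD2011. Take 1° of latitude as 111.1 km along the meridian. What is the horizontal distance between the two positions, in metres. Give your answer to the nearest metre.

Δφ = 43.35800° − 43.36129° = -0.00329°; Δλ = 131.14034° − 131.14376° = -0.00342°.
ΔN = Δφ × 111100 = -365.5 m; ΔE = Δλ × 111100 × cos(43.36129°) = -0.00342 × 111100 × 0.727039 = -276.2 m.
Distance = √(ΔE² + ΔN²) = √((-276.2)² + (-365.5)²) = 458.2 m.

458 m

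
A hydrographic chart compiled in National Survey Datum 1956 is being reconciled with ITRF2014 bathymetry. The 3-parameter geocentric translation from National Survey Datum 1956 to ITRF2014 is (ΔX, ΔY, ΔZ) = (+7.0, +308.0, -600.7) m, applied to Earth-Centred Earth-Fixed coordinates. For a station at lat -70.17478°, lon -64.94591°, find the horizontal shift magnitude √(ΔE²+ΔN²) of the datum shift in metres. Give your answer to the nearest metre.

483 m

The local east axis at (φ, λ) is (−sin λ, cos λ, 0), so ΔE = −sin(-64.94591°)·7.0 + cos(-64.94591°)·308.0 = 136.77 m.
The local north axis is (−sin φ cos λ, −sin φ sin λ, cos φ), giving ΔN = 2.789 − 262.483 − 203.729 = -463.42 m.
Horizontal magnitude = √(ΔE² + ΔN²) = √(136.77² + (-463.42)²) = 483.18 m.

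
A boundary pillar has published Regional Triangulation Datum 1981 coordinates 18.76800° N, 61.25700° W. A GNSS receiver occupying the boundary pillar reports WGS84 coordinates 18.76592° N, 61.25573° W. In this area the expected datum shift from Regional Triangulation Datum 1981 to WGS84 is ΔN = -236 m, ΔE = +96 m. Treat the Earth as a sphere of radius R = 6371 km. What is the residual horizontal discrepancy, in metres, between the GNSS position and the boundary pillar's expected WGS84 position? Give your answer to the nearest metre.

38 m

Observed coordinate differences: Δφ = -0.00208°, Δλ = +0.00127°.
Converting to metres (1° lat = 111195 m, cos φ = 0.946829): observed ΔN = -231.3 m, observed ΔE = 133.7 m.
Subtracting the expected shift leaves a residual of -231.3 − (-236) = 4.7 m north and 133.7 − (96) = 37.7 m east.
Residual distance = √(4.7² + 37.7²) = 38.0 m.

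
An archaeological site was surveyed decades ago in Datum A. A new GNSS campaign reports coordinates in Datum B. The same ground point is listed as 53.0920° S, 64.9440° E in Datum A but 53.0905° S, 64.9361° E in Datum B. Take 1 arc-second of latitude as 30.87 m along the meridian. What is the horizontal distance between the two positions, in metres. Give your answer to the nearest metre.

553 m

Δφ = -53.0905° − -53.0920° = +0.0015°; Δλ = 64.9361° − 64.9440° = -0.0079°.
1° of latitude = 3600 × 30.87 = 111132 m.
ΔN = Δφ × 111132 = 166.7 m; ΔE = Δλ × 111132 × cos(-53.0920°) = -0.0079 × 111132 × 0.600532 = -527.2 m.
Distance = √(ΔE² + ΔN²) = √((-527.2)² + 166.7²) = 553.0 m.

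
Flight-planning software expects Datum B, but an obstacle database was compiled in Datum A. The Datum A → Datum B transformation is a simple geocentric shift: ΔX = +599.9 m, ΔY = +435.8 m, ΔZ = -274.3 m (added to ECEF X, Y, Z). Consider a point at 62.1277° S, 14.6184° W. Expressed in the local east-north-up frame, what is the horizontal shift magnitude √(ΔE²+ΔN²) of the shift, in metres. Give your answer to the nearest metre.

641 m

At φ = -62.1277°, λ = -14.6184°: sin φ = -0.883992, cos φ = 0.467502, sin λ = -0.252380, cos λ = 0.967628.
ΔE = −sin λ·ΔX + cos λ·ΔY = −(-0.252380)·(599.9) + (0.967628)·(435.8) = 573.10 m.
ΔN = −sin φ cos λ·ΔX − sin φ sin λ·ΔY + cos φ·ΔZ = −(-0.883992)(0.967628)(599.9) − (-0.883992)(-0.252380)(435.8) + (0.467502)(-274.3) = 287.68 m.
Horizontal magnitude = √(ΔE² + ΔN²) = √(573.10² + 287.68²) = 641.25 m.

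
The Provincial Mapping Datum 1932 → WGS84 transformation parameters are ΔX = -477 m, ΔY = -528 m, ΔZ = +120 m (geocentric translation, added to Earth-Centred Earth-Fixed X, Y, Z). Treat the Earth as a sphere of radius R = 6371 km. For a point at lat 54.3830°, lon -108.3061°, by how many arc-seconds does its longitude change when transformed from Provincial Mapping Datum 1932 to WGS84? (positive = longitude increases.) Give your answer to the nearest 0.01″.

sin φ = 0.812928, cos φ = 0.582364, sin λ = -0.949392, cos λ = -0.314094.
East component: ΔE = −sin λ·ΔX + cos λ·ΔY = −(-0.949392)(-477) + (-0.314094)(-528) = -287.02 m.
1° of latitude spans πR/180 = 111195 m; at latitude φ, 1° of longitude spans that × cos φ = 64755.9 m, so Δλ = -287.02 / 64755.9 × 3600 = -15.956″.

Δλ = -15.96″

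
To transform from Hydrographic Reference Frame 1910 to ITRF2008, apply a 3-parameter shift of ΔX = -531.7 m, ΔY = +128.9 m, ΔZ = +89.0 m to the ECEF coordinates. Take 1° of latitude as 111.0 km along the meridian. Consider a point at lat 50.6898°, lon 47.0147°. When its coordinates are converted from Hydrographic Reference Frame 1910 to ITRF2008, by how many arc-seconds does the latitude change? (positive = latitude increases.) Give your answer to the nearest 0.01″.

Δφ = 8.56″

sin φ = 0.773727, cos φ = 0.633519, sin λ = 0.731529, cos λ = 0.681811.
North component: ΔN = −sin φ cos λ·ΔX − sin φ sin λ·ΔY + cos φ·ΔZ = −(0.773727)(0.681811)(-531.7) − (0.773727)(0.731529)(128.9) + (0.633519)(89.0) = 263.92 m.
1° of latitude spans 111000 m, so Δφ = 263.92 / 111000 × 3600 = 8.559″.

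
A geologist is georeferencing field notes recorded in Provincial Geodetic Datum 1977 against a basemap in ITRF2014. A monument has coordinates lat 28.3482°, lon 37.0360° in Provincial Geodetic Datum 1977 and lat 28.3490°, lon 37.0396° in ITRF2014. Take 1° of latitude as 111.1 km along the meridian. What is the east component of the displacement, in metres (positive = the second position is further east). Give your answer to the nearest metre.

Δφ = 28.3490° − 28.3482° = +0.0008°; Δλ = 37.0396° − 37.0360° = +0.0036°.
ΔN = Δφ × 111100 = 88.9 m; ΔE = Δλ × 111100 × cos(28.3482°) = +0.0036 × 111100 × 0.880078 = 352.0 m.

ΔE = 352 m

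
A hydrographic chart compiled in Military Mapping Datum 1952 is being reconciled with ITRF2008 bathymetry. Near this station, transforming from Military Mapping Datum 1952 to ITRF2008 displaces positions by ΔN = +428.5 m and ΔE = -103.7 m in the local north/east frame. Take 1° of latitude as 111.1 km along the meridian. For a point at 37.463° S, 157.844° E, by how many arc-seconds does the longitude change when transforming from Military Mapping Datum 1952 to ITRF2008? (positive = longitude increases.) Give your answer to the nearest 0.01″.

At latitude -37.463°, cos φ = 0.793746.
1° of longitude at this latitude = 111.1 × cos φ = 88.19 km, so Δλ = -103.7 / 88185.2 = -0.0011759° = -4.233″.

Δλ = -4.23″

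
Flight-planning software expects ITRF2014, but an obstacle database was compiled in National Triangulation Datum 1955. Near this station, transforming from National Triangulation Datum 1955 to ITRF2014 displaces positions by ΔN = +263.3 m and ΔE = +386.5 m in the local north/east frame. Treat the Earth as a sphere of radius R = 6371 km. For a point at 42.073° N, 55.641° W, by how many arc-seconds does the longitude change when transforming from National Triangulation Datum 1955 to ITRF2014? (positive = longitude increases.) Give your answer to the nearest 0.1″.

Δλ = 16.9″

At latitude 42.073°, cos φ = 0.742292.
One radian of longitude at latitude φ spans R cos φ, so Δλ = ΔE / (R cos φ) = 386.5 / (6371000 × 0.742292) = 8.1727e-05 rad = 16.857″.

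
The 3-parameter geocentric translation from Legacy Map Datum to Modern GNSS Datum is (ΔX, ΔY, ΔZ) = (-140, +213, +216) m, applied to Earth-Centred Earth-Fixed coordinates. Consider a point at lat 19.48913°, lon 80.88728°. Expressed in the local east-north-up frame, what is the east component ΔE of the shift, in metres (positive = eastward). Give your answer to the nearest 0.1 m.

The local east axis at (φ, λ) is (−sin λ, cos λ, 0), so ΔE = −sin(80.88728°)·(-140) + cos(80.88728°)·213 = 171.97 m.

ΔE = 172.0 m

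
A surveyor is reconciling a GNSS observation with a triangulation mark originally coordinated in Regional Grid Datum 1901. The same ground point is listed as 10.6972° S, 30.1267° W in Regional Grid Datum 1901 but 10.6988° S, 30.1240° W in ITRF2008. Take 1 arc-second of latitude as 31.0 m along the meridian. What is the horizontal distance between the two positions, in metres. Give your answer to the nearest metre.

346 m

Δφ = -10.6988° − -10.6972° = -0.0016°; Δλ = -30.1240° − -30.1267° = +0.0027°.
1° of latitude = 3600 × 31.00 = 111600 m.
ΔN = Δφ × 111600 = -178.6 m; ΔE = Δλ × 111600 × cos(-10.6972°) = +0.0027 × 111600 × 0.982622 = 296.1 m.
Distance = √(ΔE² + ΔN²) = √(296.1² + (-178.6)²) = 345.8 m.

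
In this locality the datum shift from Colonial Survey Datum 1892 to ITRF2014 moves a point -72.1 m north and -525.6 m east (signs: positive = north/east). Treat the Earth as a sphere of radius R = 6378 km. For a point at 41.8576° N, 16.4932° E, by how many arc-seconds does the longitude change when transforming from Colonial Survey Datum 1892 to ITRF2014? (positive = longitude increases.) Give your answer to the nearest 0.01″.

At latitude 41.8576°, cos φ = 0.744806.
One radian of longitude at latitude φ spans R cos φ, so Δλ = ΔE / (R cos φ) = -525.6 / (6378000 × 0.744806) = -1.1064e-04 rad = -22.822″.

Δλ = -22.82″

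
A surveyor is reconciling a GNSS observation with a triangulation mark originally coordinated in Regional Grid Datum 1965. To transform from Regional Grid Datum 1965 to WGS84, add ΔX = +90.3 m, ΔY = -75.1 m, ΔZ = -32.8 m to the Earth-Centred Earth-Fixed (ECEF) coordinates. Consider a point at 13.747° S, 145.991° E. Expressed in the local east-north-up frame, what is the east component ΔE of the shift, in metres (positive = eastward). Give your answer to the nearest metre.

ΔE = 12 m

The local east axis at (φ, λ) is (−sin λ, cos λ, 0), so ΔE = −sin(145.991°)·90.3 + cos(145.991°)·(-75.1) = 11.75 m.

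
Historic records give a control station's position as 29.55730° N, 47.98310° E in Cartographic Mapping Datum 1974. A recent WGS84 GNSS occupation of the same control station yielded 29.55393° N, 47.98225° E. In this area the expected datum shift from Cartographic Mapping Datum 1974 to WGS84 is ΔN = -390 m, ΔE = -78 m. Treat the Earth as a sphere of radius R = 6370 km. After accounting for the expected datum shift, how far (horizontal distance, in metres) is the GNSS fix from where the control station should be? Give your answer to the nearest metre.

16 m

Observed coordinate differences: Δφ = -0.00337°, Δλ = -0.00085°.
Converting to metres (1° lat = 111177 m, cos φ = 0.869863): observed ΔN = -374.7 m, observed ΔE = -82.2 m.
Subtracting the expected shift leaves a residual of -374.7 − (-390) = 15.3 m north and -82.2 − (-78) = -4.2 m east.
Residual distance = √(15.3² + (-4.2)²) = 15.9 m.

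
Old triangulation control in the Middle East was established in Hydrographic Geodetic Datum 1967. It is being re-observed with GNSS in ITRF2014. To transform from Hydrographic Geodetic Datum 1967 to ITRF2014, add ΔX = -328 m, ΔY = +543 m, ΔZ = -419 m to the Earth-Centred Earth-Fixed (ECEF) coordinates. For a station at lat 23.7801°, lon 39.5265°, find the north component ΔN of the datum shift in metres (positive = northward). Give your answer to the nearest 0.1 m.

At φ = 23.7801°, λ = 39.5265°: sin φ = 0.403227, cos φ = 0.915100, sin λ = 0.636435, cos λ = 0.771330.
ΔN = −sin φ cos λ·ΔX − sin φ sin λ·ΔY + cos φ·ΔZ = −(0.403227)(0.771330)(-328) − (0.403227)(0.636435)(543) + (0.915100)(-419) = -420.76 m.

ΔN = -420.8 m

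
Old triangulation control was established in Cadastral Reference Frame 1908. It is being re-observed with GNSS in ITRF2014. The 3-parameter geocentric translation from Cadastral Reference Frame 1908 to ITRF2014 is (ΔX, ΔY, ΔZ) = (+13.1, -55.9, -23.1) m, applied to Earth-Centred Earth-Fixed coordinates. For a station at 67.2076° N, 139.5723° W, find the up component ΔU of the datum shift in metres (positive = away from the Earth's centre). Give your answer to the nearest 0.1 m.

The local up (radial) axis is (cos φ cos λ, cos φ sin λ, sin φ), giving ΔU = -3.863 + 14.043 − 21.296 = -11.12 m.

ΔU = -11.1 m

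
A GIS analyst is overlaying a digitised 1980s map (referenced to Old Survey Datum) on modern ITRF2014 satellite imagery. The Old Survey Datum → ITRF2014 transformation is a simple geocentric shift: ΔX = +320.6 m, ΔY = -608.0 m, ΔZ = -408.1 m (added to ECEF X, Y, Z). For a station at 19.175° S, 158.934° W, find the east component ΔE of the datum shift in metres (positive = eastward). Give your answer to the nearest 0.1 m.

The local east axis at (φ, λ) is (−sin λ, cos λ, 0), so ΔE = −sin(-158.934°)·320.6 + cos(-158.934°)·(-608.0) = 682.60 m.

ΔE = 682.6 m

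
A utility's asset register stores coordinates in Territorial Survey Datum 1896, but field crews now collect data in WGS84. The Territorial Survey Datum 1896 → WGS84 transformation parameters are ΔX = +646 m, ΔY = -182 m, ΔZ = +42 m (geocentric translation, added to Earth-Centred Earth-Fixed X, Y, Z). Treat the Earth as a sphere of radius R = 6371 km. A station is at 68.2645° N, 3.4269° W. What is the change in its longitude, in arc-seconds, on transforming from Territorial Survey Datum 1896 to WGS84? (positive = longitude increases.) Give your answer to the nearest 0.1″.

sin φ = 0.928903, cos φ = 0.370322, sin λ = -0.059775, cos λ = 0.998212.
East component: ΔE = −sin λ·ΔX + cos λ·ΔY = −(-0.059775)(646) + (0.998212)(-182) = -143.06 m.
1° of latitude spans πR/180 = 111195 m; at latitude φ, 1° of longitude spans that × cos φ = 41178.0 m, so Δλ = -143.06 / 41178.0 × 3600 = -12.507″.

Δλ = -12.5″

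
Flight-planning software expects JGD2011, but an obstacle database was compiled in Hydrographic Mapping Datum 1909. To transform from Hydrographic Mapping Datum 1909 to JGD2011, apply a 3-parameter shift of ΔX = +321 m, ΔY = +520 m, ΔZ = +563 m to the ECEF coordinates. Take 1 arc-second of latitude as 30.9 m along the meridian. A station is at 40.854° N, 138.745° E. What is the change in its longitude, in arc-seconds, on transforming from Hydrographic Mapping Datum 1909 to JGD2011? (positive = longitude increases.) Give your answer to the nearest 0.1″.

Δλ = -25.8″

sin φ = 0.654134, cos φ = 0.756379, sin λ = 0.659411, cos λ = -0.751782.
East component: ΔE = −sin λ·ΔX + cos λ·ΔY = −(0.659411)(321) + (-0.751782)(520) = -602.60 m.
1° of latitude spans 3600 × 30.90 = 111240 m; at latitude φ, 1° of longitude spans that × cos φ = 84139.6 m, so Δλ = -602.60 / 84139.6 × 3600 = -25.783″.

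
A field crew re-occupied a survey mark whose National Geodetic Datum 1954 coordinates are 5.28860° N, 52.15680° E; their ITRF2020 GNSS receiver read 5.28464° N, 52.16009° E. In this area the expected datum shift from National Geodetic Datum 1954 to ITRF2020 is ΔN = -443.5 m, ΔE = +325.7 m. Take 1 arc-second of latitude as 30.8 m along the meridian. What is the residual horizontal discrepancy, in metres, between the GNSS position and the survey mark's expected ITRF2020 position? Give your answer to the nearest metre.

Observed coordinate differences: Δφ = -0.00396°, Δλ = +0.00329°.
Converting to metres (1° lat = 110880 m, cos φ = 0.995743): observed ΔN = -439.1 m, observed ΔE = 363.2 m.
Subtracting the expected shift leaves a residual of -439.1 − (-443.5) = 4.4 m north and 363.2 − (325.7) = 37.5 m east.
Residual distance = √(4.4² + 37.5²) = 37.8 m.

38 m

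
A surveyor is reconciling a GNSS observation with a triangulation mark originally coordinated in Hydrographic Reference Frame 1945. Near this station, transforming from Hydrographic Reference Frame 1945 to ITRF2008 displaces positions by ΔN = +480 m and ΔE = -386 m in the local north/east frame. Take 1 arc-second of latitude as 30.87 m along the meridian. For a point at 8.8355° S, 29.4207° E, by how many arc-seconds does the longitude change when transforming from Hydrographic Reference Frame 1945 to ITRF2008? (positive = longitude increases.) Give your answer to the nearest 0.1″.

Δλ = -12.7″

At latitude -8.8355°, cos φ = 0.988133.
1″ of longitude at this latitude = 30.87 × cos φ = 30.5037 m, so Δλ = -386.0 / 30.5037 = -12.654″.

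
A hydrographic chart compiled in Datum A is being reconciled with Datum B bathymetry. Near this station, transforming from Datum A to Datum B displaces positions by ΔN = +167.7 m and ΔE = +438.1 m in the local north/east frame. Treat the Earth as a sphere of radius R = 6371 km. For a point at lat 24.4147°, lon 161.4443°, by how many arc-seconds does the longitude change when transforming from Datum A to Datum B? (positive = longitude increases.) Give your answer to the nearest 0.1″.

At latitude 24.4147°, cos φ = 0.910578.
One radian of longitude at latitude φ spans R cos φ, so Δλ = ΔE / (R cos φ) = 438.1 / (6371000 × 0.910578) = 7.5518e-05 rad = 15.577″.

Δλ = 15.6″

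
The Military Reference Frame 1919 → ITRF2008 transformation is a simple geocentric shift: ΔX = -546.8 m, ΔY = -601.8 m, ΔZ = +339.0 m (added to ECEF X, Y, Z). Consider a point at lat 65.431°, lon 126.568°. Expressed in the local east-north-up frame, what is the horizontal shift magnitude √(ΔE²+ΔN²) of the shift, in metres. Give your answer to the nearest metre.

At φ = 65.431°, λ = 126.568°: sin φ = 0.909461, cos φ = 0.415789, sin λ = 0.803150, cos λ = -0.595776.
ΔE = −sin λ·ΔX + cos λ·ΔY = −(0.803150)·(-546.8) + (-0.595776)·(-601.8) = 797.70 m.
ΔN = −sin φ cos λ·ΔX − sin φ sin λ·ΔY + cos φ·ΔZ = −(0.909461)(-0.595776)(-546.8) − (0.909461)(0.803150)(-601.8) + (0.415789)(339.0) = 284.25 m.
Horizontal magnitude = √(ΔE² + ΔN²) = √(797.70² + 284.25²) = 846.83 m.

847 m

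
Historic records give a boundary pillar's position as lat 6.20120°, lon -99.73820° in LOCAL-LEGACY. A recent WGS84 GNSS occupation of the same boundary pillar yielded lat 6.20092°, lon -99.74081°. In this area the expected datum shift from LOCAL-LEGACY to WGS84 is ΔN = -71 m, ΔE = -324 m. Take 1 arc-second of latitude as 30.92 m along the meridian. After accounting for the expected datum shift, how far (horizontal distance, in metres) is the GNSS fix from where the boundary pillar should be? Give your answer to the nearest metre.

53 m

Observed coordinate differences: Δφ = -0.00028°, Δλ = -0.00261°.
Converting to metres (1° lat = 111312 m, cos φ = 0.994149): observed ΔN = -31.2 m, observed ΔE = -288.8 m.
Subtracting the expected shift leaves a residual of -31.2 − (-71) = 39.8 m north and -288.8 − (-324) = 35.2 m east.
Residual distance = √(39.8² + 35.2²) = 53.1 m.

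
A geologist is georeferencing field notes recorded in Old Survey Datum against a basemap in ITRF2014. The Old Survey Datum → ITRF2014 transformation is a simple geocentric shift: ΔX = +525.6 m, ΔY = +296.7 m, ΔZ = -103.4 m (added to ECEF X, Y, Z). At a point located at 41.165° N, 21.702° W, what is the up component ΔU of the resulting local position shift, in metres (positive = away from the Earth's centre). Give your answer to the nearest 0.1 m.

The local up (radial) axis is (cos φ cos λ, cos φ sin λ, sin φ), giving ΔU = 367.635 − 82.594 − 68.061 = 216.98 m.

ΔU = 217.0 m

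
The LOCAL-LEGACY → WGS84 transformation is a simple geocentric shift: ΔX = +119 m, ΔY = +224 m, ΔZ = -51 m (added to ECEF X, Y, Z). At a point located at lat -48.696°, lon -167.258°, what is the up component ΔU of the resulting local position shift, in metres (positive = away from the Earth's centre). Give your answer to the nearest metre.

The local up (radial) axis is (cos φ cos λ, cos φ sin λ, sin φ), giving ΔU = -76.612 − 32.610 + 38.312 = -70.91 m.

ΔU = -71 m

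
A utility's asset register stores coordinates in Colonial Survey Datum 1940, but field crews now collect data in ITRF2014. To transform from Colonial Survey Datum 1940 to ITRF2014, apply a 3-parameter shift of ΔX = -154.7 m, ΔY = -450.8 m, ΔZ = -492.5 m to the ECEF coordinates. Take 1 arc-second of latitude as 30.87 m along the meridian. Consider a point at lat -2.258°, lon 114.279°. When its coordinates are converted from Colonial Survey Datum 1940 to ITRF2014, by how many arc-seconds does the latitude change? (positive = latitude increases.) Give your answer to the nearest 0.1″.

Δφ = -16.4″

sin φ = -0.039399, cos φ = 0.999224, sin λ = 0.911554, cos λ = -0.411180.
North component: ΔN = −sin φ cos λ·ΔX − sin φ sin λ·ΔY + cos φ·ΔZ = −(-0.039399)(-0.411180)(-154.7) − (-0.039399)(0.911554)(-450.8) + (0.999224)(-492.5) = -505.80 m.
1° of latitude spans 3600 × 30.87 = 111132 m, so Δφ = -505.80 / 111132 × 3600 = -16.385″.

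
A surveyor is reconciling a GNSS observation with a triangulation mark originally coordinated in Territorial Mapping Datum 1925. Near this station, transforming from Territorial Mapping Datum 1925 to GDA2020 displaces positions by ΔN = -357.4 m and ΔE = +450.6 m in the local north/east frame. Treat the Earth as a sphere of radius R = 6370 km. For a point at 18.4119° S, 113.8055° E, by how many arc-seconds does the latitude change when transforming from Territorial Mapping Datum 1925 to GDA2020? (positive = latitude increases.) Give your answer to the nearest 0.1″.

On a sphere of radius R, 1 rad of latitude = R, so Δφ = ΔN / R = -357.4 / 6370000 = -5.6107e-05 rad = -11.573″.

Δφ = -11.6″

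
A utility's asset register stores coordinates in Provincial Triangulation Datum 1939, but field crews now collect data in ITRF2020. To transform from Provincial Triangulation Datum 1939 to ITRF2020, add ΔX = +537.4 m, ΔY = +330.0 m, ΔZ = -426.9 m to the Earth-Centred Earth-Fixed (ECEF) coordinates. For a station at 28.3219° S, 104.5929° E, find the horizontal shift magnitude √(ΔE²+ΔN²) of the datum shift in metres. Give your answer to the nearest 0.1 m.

The local east axis at (φ, λ) is (−sin λ, cos λ, 0), so ΔE = −sin(104.5929°)·537.4 + cos(104.5929°)·330.0 = -603.21 m.
The local north axis is (−sin φ cos λ, −sin φ sin λ, cos φ), giving ΔN = -64.236 + 151.510 − 375.798 = -288.52 m.
Horizontal magnitude = √(ΔE² + ΔN²) = √((-603.21)² + (-288.52)²) = 668.66 m.

668.7 m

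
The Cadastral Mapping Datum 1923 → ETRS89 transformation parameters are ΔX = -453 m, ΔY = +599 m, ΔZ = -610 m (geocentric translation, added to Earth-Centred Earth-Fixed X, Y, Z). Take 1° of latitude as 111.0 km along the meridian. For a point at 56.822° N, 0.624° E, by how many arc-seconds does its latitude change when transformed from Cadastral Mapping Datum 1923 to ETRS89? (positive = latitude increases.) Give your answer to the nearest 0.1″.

sin φ = 0.836975, cos φ = 0.547242, sin λ = 0.010891, cos λ = 0.999941.
North component: ΔN = −sin φ cos λ·ΔX − sin φ sin λ·ΔY + cos φ·ΔZ = −(0.836975)(0.999941)(-453) − (0.836975)(0.010891)(599) + (0.547242)(-610) = 39.85 m.
1° of latitude spans 111000 m, so Δφ = 39.85 / 111000 × 3600 = 1.292″.

Δφ = 1.3″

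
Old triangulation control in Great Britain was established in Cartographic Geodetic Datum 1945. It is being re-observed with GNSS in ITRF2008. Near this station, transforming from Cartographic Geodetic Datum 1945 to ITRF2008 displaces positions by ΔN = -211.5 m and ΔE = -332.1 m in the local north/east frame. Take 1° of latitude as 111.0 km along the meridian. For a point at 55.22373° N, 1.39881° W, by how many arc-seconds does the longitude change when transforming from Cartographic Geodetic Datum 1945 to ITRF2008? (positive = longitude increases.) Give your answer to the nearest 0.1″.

At latitude 55.22373°, cos φ = 0.570373.
1° of longitude at this latitude = 111.0 × cos φ = 63.31 km, so Δλ = -332.1 / 63311.5 = -0.0052455° = -18.884″.

Δλ = -18.9″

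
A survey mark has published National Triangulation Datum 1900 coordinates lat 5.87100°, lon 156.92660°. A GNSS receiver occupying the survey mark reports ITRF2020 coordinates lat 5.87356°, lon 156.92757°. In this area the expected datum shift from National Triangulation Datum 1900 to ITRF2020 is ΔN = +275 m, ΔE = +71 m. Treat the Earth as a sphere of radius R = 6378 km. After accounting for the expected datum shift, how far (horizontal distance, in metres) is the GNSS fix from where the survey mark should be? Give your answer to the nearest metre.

Observed coordinate differences: Δφ = +0.00256°, Δλ = +0.00097°.
Converting to metres (1° lat = 111317 m, cos φ = 0.994755): observed ΔN = 285.0 m, observed ΔE = 107.4 m.
Subtracting the expected shift leaves a residual of 285.0 − (275) = 10.0 m north and 107.4 − (71) = 36.4 m east.
Residual distance = √(10.0² + 36.4²) = 37.8 m.

38 m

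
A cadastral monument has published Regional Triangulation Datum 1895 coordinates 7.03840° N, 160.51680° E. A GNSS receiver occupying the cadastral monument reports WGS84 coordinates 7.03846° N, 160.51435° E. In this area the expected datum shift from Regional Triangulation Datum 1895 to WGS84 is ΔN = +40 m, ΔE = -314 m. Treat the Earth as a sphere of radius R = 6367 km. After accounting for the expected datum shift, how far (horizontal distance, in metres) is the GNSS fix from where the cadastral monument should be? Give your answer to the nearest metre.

55 m

Observed coordinate differences: Δφ = +0.00006°, Δλ = -0.00245°.
Converting to metres (1° lat = 111125 m, cos φ = 0.992464): observed ΔN = 6.7 m, observed ΔE = -270.2 m.
Subtracting the expected shift leaves a residual of 6.7 − (40) = -33.3 m north and -270.2 − (-314) = 43.8 m east.
Residual distance = √((-33.3)² + 43.8²) = 55.0 m.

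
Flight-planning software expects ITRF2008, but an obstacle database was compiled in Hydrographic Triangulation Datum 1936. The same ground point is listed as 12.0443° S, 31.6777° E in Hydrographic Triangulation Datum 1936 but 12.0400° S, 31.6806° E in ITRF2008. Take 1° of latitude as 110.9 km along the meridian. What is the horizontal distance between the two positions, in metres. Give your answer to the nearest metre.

571 m

Δφ = -12.0400° − -12.0443° = +0.0043°; Δλ = 31.6806° − 31.6777° = +0.0029°.
ΔN = Δφ × 110900 = 476.9 m; ΔE = Δλ × 110900 × cos(-12.0443°) = +0.0029 × 110900 × 0.977987 = 314.5 m.
Distance = √(ΔE² + ΔN²) = √(314.5² + 476.9²) = 571.3 m.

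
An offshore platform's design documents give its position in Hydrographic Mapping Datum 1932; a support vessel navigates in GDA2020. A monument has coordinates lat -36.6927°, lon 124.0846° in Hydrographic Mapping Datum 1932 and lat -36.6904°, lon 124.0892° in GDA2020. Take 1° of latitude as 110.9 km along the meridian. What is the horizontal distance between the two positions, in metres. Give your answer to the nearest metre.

482 m

Δφ = -36.6904° − -36.6927° = +0.0023°; Δλ = 124.0892° − 124.0846° = +0.0046°.
ΔN = Δφ × 110900 = 255.1 m; ΔE = Δλ × 110900 × cos(-36.6927°) = +0.0046 × 110900 × 0.801852 = 409.1 m.
Distance = √(ΔE² + ΔN²) = √(409.1² + 255.1²) = 482.1 m.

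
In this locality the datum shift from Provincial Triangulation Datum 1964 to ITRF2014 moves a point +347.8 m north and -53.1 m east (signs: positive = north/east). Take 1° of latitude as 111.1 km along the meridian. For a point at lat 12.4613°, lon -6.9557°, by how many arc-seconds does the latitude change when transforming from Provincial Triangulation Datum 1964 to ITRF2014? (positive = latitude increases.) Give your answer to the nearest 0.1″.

Δφ = 11.3″

1° of latitude = 111.1 km, so Δφ = 347.8 / 111100 = 0.0031305° = 11.270″.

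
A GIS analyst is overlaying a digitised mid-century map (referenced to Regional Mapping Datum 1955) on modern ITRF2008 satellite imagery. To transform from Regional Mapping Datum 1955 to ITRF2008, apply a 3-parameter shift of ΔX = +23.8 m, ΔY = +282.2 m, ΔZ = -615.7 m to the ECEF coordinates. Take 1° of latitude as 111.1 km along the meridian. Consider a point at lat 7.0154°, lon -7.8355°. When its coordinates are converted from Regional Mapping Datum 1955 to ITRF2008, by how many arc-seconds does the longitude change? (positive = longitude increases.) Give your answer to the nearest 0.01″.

Δλ = 9.23″

sin φ = 0.122136, cos φ = 0.992513, sin λ = -0.136329, cos λ = 0.990664.
East component: ΔE = −sin λ·ΔX + cos λ·ΔY = −(-0.136329)(23.8) + (0.990664)(282.2) = 282.81 m.
1° of latitude spans 111100 m; at latitude φ, 1° of longitude spans that × cos φ = 110268.2 m, so Δλ = 282.81 / 110268.2 × 3600 = 9.233″.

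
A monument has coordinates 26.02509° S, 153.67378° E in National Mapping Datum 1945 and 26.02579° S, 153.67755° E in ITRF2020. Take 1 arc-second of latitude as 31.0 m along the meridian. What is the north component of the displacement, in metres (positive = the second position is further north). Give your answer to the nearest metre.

Δφ = -26.02579° − -26.02509° = -0.00070°; Δλ = 153.67755° − 153.67378° = +0.00377°.
1° of latitude = 3600 × 31.00 = 111600 m.
ΔN = Δφ × 111600 = -78.1 m; ΔE = Δλ × 111600 × cos(-26.02509°) = +0.00377 × 111600 × 0.898602 = 378.1 m.

ΔN = -78 m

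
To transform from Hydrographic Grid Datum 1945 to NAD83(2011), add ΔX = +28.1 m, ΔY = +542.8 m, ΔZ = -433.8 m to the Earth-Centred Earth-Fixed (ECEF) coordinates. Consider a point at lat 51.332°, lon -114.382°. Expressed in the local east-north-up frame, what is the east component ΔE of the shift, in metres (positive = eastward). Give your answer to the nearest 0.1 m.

ΔE = -198.5 m

The local east axis at (φ, λ) is (−sin λ, cos λ, 0), so ΔE = −sin(-114.382°)·28.1 + cos(-114.382°)·542.8 = -198.48 m.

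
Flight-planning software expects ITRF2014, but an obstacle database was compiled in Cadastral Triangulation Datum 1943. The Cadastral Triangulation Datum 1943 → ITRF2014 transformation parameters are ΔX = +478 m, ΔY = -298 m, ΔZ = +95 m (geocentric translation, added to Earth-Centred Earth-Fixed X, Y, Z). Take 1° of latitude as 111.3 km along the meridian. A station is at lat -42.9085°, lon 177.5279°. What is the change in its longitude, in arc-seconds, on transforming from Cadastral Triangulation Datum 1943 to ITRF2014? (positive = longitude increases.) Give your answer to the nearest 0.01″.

sin φ = -0.680830, cos φ = 0.732442, sin λ = 0.043133, cos λ = -0.999069.
East component: ΔE = −sin λ·ΔX + cos λ·ΔY = −(0.043133)(478) + (-0.999069)(-298) = 277.11 m.
1° of latitude spans 111300 m; at latitude φ, 1° of longitude spans that × cos φ = 81520.8 m, so Δλ = 277.11 / 81520.8 × 3600 = 12.237″.

Δλ = 12.24″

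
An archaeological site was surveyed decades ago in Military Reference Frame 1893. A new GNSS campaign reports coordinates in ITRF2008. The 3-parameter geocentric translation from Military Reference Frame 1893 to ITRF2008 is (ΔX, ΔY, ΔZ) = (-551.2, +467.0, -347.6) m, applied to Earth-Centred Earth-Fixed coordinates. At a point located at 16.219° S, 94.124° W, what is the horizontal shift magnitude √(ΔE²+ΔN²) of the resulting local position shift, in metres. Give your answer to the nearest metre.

The local east axis at (φ, λ) is (−sin λ, cos λ, 0), so ΔE = −sin(-94.124°)·(-551.2) + cos(-94.124°)·467.0 = -583.36 m.
The local north axis is (−sin φ cos λ, −sin φ sin λ, cos φ), giving ΔN = 11.072 − 130.100 − 333.766 = -452.79 m.
Horizontal magnitude = √(ΔE² + ΔN²) = √((-583.36)² + (-452.79)²) = 738.46 m.

738 m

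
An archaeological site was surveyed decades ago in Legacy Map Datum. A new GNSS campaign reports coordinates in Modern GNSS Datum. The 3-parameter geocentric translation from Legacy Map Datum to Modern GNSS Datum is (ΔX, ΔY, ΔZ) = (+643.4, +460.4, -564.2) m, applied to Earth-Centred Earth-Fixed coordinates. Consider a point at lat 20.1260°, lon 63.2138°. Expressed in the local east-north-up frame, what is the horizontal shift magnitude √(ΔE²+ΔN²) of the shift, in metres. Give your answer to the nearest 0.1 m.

At φ = 20.1260°, λ = 63.2138°: sin φ = 0.344086, cos φ = 0.938938, sin λ = 0.892694, cos λ = 0.450663.
ΔE = −sin λ·ΔX + cos λ·ΔY = −(0.892694)·(643.4) + (0.450663)·(460.4) = -366.87 m.
ΔN = −sin φ cos λ·ΔX − sin φ sin λ·ΔY + cos φ·ΔZ = −(0.344086)(0.450663)(643.4) − (0.344086)(0.892694)(460.4) + (0.938938)(-564.2) = -770.94 m.
Horizontal magnitude = √(ΔE² + ΔN²) = √((-366.87)² + (-770.94)²) = 853.78 m.

853.8 m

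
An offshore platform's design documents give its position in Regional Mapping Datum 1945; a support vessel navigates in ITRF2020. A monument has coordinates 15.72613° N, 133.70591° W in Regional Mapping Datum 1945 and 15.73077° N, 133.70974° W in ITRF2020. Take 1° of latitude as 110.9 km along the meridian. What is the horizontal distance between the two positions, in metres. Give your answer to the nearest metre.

Δφ = 15.73077° − 15.72613° = +0.00464°; Δλ = -133.70974° − -133.70591° = -0.00383°.
ΔN = Δφ × 110900 = 514.6 m; ΔE = Δλ × 110900 × cos(15.72613°) = -0.00383 × 110900 × 0.962568 = -408.8 m.
Distance = √(ΔE² + ΔN²) = √((-408.8)² + 514.6²) = 657.2 m.

657 m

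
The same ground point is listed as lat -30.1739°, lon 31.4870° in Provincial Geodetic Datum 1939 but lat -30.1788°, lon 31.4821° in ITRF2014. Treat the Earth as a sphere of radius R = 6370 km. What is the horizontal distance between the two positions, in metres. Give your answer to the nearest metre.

720 m

Δφ = -30.1788° − -30.1739° = -0.0049°; Δλ = 31.4821° − 31.4870° = -0.0049°.
1° along a meridian = πR/180 = 111177 m.
ΔN = Δφ × 111177 = -544.8 m; ΔE = Δλ × 111177 × cos(-30.1739°) = -0.0049 × 111177 × 0.864504 = -471.0 m.
Distance = √(ΔE² + ΔN²) = √((-471.0)² + (-544.8)²) = 720.1 m.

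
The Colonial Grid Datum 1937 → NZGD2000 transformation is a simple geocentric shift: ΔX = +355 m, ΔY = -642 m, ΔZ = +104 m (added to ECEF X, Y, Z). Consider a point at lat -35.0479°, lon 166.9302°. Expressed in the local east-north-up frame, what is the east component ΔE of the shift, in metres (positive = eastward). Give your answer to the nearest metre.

ΔE = 545 m

At φ = -35.0479°, λ = 166.9302°: sin φ = -0.574261, cos φ = 0.818672, sin λ = 0.226138, cos λ = -0.974095.
ΔE = −sin λ·ΔX + cos λ·ΔY = −(0.226138)·(355) + (-0.974095)·(-642) = 545.09 m.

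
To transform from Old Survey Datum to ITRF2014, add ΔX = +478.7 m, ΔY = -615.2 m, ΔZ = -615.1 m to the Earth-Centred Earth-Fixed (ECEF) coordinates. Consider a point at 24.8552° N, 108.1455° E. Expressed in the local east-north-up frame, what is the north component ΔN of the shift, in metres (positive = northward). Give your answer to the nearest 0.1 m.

ΔN = -249.7 m

The local north axis is (−sin φ cos λ, −sin φ sin λ, cos φ), giving ΔN = 62.663 + 245.725 − 558.125 = -249.74 m.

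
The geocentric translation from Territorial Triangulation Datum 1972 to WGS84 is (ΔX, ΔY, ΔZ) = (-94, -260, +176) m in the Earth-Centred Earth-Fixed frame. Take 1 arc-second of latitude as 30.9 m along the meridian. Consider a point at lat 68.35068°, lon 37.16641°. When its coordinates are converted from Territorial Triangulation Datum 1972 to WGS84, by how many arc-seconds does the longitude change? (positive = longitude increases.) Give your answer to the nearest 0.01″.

sin φ = 0.929459, cos φ = 0.368925, sin λ = 0.604132, cos λ = 0.796884.
East component: ΔE = −sin λ·ΔX + cos λ·ΔY = −(0.604132)(-94) + (0.796884)(-260) = -150.40 m.
1° of latitude spans 3600 × 30.90 = 111240 m; at latitude φ, 1° of longitude spans that × cos φ = 41039.2 m, so Δλ = -150.40 / 41039.2 × 3600 = -13.193″.

Δλ = -13.19″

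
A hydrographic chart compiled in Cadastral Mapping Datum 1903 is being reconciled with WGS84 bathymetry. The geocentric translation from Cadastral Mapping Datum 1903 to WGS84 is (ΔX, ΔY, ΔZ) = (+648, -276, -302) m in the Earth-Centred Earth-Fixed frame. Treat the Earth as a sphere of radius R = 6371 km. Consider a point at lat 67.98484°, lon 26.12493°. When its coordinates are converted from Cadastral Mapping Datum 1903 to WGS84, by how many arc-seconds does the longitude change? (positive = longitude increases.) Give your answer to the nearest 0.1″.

sin φ = 0.927085, cos φ = 0.374852, sin λ = 0.440330, cos λ = 0.897836.
East component: ΔE = −sin λ·ΔX + cos λ·ΔY = −(0.440330)(648) + (0.897836)(-276) = -533.14 m.
1° of latitude spans πR/180 = 111195 m; at latitude φ, 1° of longitude spans that × cos φ = 41681.6 m, so Δλ = -533.14 / 41681.6 × 3600 = -46.046″.

Δλ = -46.0″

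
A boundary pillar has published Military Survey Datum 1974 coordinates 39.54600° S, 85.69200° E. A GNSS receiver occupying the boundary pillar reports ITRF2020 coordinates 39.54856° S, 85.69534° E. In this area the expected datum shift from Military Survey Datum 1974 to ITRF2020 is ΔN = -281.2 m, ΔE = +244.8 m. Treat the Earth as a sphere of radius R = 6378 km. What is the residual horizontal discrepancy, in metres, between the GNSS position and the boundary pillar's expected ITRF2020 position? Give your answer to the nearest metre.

42 m

Observed coordinate differences: Δφ = -0.00256°, Δλ = +0.00334°.
Converting to metres (1° lat = 111317 m, cos φ = 0.771114): observed ΔN = -285.0 m, observed ΔE = 286.7 m.
Subtracting the expected shift leaves a residual of -285.0 − (-281.2) = -3.8 m north and 286.7 − (244.8) = 41.9 m east.
Residual distance = √((-3.8)² + 41.9²) = 42.1 m.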